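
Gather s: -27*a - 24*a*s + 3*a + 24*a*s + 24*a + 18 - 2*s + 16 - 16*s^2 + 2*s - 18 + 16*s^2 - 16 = 0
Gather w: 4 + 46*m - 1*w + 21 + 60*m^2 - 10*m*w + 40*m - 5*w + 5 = 60*m^2 + 86*m + w*(-10*m - 6) + 30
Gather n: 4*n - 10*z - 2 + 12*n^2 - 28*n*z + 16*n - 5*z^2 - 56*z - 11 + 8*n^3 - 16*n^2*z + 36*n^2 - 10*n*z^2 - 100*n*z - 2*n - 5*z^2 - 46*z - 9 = 8*n^3 + n^2*(48 - 16*z) + n*(-10*z^2 - 128*z + 18) - 10*z^2 - 112*z - 22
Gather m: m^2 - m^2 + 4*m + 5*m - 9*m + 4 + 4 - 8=0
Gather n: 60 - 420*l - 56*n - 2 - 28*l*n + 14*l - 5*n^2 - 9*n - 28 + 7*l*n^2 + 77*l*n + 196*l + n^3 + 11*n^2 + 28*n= -210*l + n^3 + n^2*(7*l + 6) + n*(49*l - 37) + 30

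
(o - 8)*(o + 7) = o^2 - o - 56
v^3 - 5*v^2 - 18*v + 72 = (v - 6)*(v - 3)*(v + 4)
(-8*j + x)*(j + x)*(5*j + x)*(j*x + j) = -40*j^4*x - 40*j^4 - 43*j^3*x^2 - 43*j^3*x - 2*j^2*x^3 - 2*j^2*x^2 + j*x^4 + j*x^3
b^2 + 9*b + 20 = (b + 4)*(b + 5)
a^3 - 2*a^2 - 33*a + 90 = (a - 5)*(a - 3)*(a + 6)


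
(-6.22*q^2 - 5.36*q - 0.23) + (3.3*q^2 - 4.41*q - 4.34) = -2.92*q^2 - 9.77*q - 4.57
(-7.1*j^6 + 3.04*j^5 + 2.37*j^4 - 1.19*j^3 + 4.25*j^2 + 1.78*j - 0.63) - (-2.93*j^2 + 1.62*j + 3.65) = -7.1*j^6 + 3.04*j^5 + 2.37*j^4 - 1.19*j^3 + 7.18*j^2 + 0.16*j - 4.28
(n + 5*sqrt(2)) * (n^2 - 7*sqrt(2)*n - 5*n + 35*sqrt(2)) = n^3 - 5*n^2 - 2*sqrt(2)*n^2 - 70*n + 10*sqrt(2)*n + 350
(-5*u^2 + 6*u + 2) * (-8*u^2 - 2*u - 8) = 40*u^4 - 38*u^3 + 12*u^2 - 52*u - 16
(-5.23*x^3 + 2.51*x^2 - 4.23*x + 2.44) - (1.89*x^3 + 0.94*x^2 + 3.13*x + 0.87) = -7.12*x^3 + 1.57*x^2 - 7.36*x + 1.57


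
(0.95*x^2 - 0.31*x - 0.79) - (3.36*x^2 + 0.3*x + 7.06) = -2.41*x^2 - 0.61*x - 7.85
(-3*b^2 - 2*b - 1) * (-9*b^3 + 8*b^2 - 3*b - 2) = 27*b^5 - 6*b^4 + 2*b^3 + 4*b^2 + 7*b + 2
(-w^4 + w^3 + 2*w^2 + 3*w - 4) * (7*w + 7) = -7*w^5 + 21*w^3 + 35*w^2 - 7*w - 28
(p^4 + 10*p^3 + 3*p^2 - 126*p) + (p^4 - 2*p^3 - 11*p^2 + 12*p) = 2*p^4 + 8*p^3 - 8*p^2 - 114*p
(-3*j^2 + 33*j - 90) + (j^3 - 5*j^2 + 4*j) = j^3 - 8*j^2 + 37*j - 90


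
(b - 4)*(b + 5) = b^2 + b - 20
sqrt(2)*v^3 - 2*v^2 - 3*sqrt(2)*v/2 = v*(v - 3*sqrt(2)/2)*(sqrt(2)*v + 1)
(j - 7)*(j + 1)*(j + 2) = j^3 - 4*j^2 - 19*j - 14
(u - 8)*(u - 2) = u^2 - 10*u + 16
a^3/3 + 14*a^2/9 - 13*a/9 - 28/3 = (a/3 + 1)*(a - 7/3)*(a + 4)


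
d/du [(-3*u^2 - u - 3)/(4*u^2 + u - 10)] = (u^2 + 84*u + 13)/(16*u^4 + 8*u^3 - 79*u^2 - 20*u + 100)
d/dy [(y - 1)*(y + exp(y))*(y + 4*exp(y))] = (y - 1)*(y + exp(y))*(4*exp(y) + 1) + (y - 1)*(y + 4*exp(y))*(exp(y) + 1) + (y + exp(y))*(y + 4*exp(y))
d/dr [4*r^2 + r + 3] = 8*r + 1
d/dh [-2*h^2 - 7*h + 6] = -4*h - 7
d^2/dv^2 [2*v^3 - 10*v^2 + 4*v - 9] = 12*v - 20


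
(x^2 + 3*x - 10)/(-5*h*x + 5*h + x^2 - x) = (-x^2 - 3*x + 10)/(5*h*x - 5*h - x^2 + x)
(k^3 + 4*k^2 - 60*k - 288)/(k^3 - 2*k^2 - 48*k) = (k + 6)/k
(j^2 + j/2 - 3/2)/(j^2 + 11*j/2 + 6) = (j - 1)/(j + 4)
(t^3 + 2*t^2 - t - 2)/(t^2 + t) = t + 1 - 2/t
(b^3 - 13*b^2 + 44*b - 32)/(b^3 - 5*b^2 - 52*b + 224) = (b - 1)/(b + 7)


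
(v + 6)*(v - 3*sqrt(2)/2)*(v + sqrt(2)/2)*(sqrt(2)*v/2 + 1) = sqrt(2)*v^4/2 + 3*sqrt(2)*v^3 - 7*sqrt(2)*v^2/4 - 21*sqrt(2)*v/2 - 3*v/2 - 9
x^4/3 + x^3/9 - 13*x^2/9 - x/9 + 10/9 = (x/3 + 1/3)*(x - 5/3)*(x - 1)*(x + 2)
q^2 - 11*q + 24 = (q - 8)*(q - 3)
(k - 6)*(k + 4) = k^2 - 2*k - 24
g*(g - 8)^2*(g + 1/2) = g^4 - 31*g^3/2 + 56*g^2 + 32*g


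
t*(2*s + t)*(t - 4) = 2*s*t^2 - 8*s*t + t^3 - 4*t^2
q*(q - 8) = q^2 - 8*q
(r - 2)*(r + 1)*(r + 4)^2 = r^4 + 7*r^3 + 6*r^2 - 32*r - 32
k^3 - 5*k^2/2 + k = k*(k - 2)*(k - 1/2)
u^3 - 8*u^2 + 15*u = u*(u - 5)*(u - 3)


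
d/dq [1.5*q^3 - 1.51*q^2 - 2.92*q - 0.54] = 4.5*q^2 - 3.02*q - 2.92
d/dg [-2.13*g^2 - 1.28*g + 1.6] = -4.26*g - 1.28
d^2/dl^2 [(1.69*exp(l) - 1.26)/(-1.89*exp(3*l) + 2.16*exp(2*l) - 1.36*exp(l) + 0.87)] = (-24.147396*exp(6*l) + 61.205382*exp(5*l) - 47.091024*exp(4*l) - 11.097783*exp(3*l) + 26.597322*exp(2*l) - 9.14028*exp(l) + 0.211671)*exp(l)/(6.751269*exp(9*l) - 23.147208*exp(8*l) + 41.02812*exp(7*l) - 52.713261*exp(6*l) + 50.833008*exp(5*l) - 37.580112*exp(4*l) + 22.141351*exp(3*l) - 9.732168*exp(2*l) + 3.088152*exp(l) - 0.658503)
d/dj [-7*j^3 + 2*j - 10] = 2 - 21*j^2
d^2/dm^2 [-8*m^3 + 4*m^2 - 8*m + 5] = 8 - 48*m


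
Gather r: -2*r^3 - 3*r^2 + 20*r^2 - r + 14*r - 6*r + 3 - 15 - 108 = -2*r^3 + 17*r^2 + 7*r - 120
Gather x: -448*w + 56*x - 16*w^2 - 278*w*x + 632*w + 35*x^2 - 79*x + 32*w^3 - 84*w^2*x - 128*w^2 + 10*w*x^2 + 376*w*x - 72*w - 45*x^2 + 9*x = 32*w^3 - 144*w^2 + 112*w + x^2*(10*w - 10) + x*(-84*w^2 + 98*w - 14)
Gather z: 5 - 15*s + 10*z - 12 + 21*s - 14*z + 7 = 6*s - 4*z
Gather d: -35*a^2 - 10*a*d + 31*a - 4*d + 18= -35*a^2 + 31*a + d*(-10*a - 4) + 18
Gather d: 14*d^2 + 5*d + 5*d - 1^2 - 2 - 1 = 14*d^2 + 10*d - 4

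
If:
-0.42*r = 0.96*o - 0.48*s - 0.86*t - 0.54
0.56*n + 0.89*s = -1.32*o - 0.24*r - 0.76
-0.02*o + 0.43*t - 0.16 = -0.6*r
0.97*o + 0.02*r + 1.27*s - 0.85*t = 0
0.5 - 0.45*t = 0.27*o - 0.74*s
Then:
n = -2.38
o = 0.61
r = 0.10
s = -0.29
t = 0.26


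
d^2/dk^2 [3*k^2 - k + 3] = 6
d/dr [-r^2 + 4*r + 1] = 4 - 2*r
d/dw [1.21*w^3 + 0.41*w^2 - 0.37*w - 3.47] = 3.63*w^2 + 0.82*w - 0.37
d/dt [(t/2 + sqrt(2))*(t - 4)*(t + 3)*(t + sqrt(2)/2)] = 2*t^3 - 3*t^2/2 + 15*sqrt(2)*t^2/4 - 10*t - 5*sqrt(2)*t/2 - 15*sqrt(2) - 1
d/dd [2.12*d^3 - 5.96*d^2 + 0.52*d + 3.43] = 6.36*d^2 - 11.92*d + 0.52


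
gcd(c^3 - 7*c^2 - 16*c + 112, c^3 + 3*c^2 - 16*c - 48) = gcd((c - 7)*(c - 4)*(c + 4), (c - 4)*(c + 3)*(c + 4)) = c^2 - 16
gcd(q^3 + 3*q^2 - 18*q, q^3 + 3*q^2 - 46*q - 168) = q + 6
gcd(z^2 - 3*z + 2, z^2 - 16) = 1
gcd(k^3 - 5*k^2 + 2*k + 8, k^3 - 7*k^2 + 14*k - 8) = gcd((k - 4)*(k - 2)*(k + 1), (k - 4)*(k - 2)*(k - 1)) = k^2 - 6*k + 8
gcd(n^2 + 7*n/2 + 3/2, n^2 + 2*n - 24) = 1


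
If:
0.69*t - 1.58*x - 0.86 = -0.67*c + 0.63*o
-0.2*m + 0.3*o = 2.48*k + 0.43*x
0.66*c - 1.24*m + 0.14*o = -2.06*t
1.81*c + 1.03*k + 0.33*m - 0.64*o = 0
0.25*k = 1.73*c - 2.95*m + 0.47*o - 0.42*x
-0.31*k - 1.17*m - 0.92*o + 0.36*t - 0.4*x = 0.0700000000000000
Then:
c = -0.04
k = 0.10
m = 0.06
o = 0.08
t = 0.04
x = -0.57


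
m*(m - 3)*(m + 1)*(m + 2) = m^4 - 7*m^2 - 6*m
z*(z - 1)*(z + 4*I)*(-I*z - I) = -I*z^4 + 4*z^3 + I*z^2 - 4*z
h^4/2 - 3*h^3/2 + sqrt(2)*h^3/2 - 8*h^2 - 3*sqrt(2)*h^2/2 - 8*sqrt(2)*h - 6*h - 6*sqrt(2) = (h/2 + sqrt(2)/2)*(h - 6)*(h + 1)*(h + 2)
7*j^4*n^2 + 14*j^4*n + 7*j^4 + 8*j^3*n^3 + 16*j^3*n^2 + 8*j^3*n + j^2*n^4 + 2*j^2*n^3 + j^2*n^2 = (j + n)*(7*j + n)*(j*n + j)^2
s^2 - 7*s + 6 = (s - 6)*(s - 1)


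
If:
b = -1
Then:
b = -1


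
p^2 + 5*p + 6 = (p + 2)*(p + 3)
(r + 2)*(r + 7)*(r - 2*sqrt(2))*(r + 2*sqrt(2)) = r^4 + 9*r^3 + 6*r^2 - 72*r - 112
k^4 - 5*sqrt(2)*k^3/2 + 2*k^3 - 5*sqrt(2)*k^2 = k^2*(k + 2)*(k - 5*sqrt(2)/2)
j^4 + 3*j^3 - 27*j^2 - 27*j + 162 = (j - 3)^2*(j + 3)*(j + 6)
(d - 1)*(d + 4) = d^2 + 3*d - 4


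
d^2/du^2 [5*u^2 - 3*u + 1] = 10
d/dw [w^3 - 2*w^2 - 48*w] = 3*w^2 - 4*w - 48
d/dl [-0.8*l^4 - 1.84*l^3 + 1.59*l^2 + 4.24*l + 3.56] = -3.2*l^3 - 5.52*l^2 + 3.18*l + 4.24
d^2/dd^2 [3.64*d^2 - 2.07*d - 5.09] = 7.28000000000000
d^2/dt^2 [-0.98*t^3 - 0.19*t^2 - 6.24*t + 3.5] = -5.88*t - 0.38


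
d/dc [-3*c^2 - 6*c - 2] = -6*c - 6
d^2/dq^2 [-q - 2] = 0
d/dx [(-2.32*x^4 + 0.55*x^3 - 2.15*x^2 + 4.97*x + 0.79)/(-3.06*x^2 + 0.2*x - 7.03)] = (14.1984*x^5 - 3.075*x^4 + 65.4584*x^3 + 3.1787*x^2 + 35.0638*x - 35.0971)/(9.3636*x^4 - 1.224*x^3 + 43.0636*x^2 - 2.812*x + 49.4209)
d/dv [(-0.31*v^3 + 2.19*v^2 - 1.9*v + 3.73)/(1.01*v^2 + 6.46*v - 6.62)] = (-0.3131*v^4 - 4.0052*v^3 + 22.223*v^2 - 36.5302*v - 11.5178)/(1.0201*v^4 + 13.0492*v^3 + 28.3592*v^2 - 85.5304*v + 43.8244)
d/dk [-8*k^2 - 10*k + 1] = -16*k - 10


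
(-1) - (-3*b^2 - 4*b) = 3*b^2 + 4*b - 1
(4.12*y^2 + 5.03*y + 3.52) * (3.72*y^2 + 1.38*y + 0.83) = 15.3264*y^4 + 24.3972*y^3 + 23.4554*y^2 + 9.0325*y + 2.9216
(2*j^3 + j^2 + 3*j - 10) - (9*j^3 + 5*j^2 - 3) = -7*j^3 - 4*j^2 + 3*j - 7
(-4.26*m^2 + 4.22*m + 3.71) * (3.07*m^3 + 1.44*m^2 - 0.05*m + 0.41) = -13.0782*m^5 + 6.821*m^4 + 17.6795*m^3 + 3.3848*m^2 + 1.5447*m + 1.5211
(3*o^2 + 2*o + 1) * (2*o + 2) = 6*o^3 + 10*o^2 + 6*o + 2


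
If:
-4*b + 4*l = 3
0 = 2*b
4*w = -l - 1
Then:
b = 0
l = 3/4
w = -7/16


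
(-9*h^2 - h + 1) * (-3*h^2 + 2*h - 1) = 27*h^4 - 15*h^3 + 4*h^2 + 3*h - 1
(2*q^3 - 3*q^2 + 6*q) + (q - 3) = 2*q^3 - 3*q^2 + 7*q - 3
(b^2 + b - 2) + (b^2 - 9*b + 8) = 2*b^2 - 8*b + 6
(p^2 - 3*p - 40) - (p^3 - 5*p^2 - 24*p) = -p^3 + 6*p^2 + 21*p - 40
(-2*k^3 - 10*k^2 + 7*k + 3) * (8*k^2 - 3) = -16*k^5 - 80*k^4 + 62*k^3 + 54*k^2 - 21*k - 9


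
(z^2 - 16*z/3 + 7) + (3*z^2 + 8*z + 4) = 4*z^2 + 8*z/3 + 11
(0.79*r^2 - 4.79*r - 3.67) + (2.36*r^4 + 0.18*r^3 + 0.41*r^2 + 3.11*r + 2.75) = 2.36*r^4 + 0.18*r^3 + 1.2*r^2 - 1.68*r - 0.92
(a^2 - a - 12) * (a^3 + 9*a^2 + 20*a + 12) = a^5 + 8*a^4 - a^3 - 116*a^2 - 252*a - 144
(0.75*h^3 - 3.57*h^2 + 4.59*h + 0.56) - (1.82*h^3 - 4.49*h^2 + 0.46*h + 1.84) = -1.07*h^3 + 0.92*h^2 + 4.13*h - 1.28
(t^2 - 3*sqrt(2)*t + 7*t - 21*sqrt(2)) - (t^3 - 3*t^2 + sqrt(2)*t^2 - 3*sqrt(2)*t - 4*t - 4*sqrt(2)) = -t^3 - sqrt(2)*t^2 + 4*t^2 + 11*t - 17*sqrt(2)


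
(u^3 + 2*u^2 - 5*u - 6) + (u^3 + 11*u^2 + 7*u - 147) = 2*u^3 + 13*u^2 + 2*u - 153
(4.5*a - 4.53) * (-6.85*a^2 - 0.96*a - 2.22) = -30.825*a^3 + 26.7105*a^2 - 5.6412*a + 10.0566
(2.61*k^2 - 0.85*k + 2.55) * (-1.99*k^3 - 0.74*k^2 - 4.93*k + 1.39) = -5.1939*k^5 - 0.2399*k^4 - 17.3128*k^3 + 5.9314*k^2 - 13.753*k + 3.5445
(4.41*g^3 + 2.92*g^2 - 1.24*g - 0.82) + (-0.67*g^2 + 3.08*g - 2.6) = 4.41*g^3 + 2.25*g^2 + 1.84*g - 3.42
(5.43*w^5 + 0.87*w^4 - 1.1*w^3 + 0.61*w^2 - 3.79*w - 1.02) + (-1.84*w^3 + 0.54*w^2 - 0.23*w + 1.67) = 5.43*w^5 + 0.87*w^4 - 2.94*w^3 + 1.15*w^2 - 4.02*w + 0.65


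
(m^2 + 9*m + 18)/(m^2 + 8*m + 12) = (m + 3)/(m + 2)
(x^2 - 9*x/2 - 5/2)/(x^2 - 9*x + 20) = (x + 1/2)/(x - 4)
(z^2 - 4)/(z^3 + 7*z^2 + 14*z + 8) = (z - 2)/(z^2 + 5*z + 4)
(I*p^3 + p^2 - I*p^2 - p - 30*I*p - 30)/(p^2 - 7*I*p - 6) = I*(p^2 - p - 30)/(p - 6*I)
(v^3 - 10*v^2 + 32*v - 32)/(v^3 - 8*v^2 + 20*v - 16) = (v - 4)/(v - 2)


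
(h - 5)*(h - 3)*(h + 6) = h^3 - 2*h^2 - 33*h + 90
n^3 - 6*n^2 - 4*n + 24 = (n - 6)*(n - 2)*(n + 2)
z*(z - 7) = z^2 - 7*z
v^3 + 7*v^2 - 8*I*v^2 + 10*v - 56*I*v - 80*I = (v + 2)*(v + 5)*(v - 8*I)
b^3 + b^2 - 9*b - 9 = (b - 3)*(b + 1)*(b + 3)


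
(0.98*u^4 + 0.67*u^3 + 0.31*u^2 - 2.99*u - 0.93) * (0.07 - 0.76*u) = -0.7448*u^5 - 0.4406*u^4 - 0.1887*u^3 + 2.2941*u^2 + 0.4975*u - 0.0651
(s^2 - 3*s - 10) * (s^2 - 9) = s^4 - 3*s^3 - 19*s^2 + 27*s + 90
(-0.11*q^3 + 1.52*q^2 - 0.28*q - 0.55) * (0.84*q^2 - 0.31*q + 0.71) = -0.0924*q^5 + 1.3109*q^4 - 0.7845*q^3 + 0.704*q^2 - 0.0283*q - 0.3905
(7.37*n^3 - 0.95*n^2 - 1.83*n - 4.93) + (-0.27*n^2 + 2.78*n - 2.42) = 7.37*n^3 - 1.22*n^2 + 0.95*n - 7.35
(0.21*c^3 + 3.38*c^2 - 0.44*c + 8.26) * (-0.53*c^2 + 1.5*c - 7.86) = -0.1113*c^5 - 1.4764*c^4 + 3.6526*c^3 - 31.6046*c^2 + 15.8484*c - 64.9236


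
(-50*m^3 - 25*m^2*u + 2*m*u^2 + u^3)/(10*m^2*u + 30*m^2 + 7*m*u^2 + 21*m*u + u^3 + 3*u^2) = (-5*m + u)/(u + 3)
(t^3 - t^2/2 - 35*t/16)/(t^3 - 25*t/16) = (4*t - 7)/(4*t - 5)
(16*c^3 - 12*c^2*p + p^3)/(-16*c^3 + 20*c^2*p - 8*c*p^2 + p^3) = (4*c + p)/(-4*c + p)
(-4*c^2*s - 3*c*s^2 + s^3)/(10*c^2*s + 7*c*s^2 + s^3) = (-4*c^2 - 3*c*s + s^2)/(10*c^2 + 7*c*s + s^2)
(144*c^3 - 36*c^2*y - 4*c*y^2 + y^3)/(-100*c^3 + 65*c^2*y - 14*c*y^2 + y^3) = (-36*c^2 + y^2)/(25*c^2 - 10*c*y + y^2)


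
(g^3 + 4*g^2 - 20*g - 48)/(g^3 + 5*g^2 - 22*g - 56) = (g + 6)/(g + 7)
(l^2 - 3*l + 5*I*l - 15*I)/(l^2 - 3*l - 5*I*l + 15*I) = (l + 5*I)/(l - 5*I)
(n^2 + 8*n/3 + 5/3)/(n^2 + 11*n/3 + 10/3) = (n + 1)/(n + 2)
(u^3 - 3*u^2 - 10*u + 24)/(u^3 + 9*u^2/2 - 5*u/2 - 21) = 2*(u - 4)/(2*u + 7)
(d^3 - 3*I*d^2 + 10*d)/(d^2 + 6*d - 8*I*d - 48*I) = d*(d^2 - 3*I*d + 10)/(d^2 + 6*d - 8*I*d - 48*I)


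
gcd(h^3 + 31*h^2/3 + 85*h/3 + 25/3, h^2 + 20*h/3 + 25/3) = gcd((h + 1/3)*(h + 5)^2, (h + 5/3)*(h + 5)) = h + 5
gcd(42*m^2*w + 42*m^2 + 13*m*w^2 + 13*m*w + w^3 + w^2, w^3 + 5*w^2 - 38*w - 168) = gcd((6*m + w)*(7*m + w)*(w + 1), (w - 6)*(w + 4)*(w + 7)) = 1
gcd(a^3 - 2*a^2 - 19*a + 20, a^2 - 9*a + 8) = a - 1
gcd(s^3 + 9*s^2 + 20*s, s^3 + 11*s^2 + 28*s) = s^2 + 4*s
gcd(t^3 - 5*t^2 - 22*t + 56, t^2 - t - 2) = t - 2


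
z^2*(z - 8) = z^3 - 8*z^2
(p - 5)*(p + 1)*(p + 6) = p^3 + 2*p^2 - 29*p - 30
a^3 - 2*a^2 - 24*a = a*(a - 6)*(a + 4)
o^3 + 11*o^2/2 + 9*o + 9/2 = (o + 1)*(o + 3/2)*(o + 3)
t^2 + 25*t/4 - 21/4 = (t - 3/4)*(t + 7)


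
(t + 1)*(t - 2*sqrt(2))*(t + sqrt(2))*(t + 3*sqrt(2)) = t^4 + t^3 + 2*sqrt(2)*t^3 - 10*t^2 + 2*sqrt(2)*t^2 - 12*sqrt(2)*t - 10*t - 12*sqrt(2)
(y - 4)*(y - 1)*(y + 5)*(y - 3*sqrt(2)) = y^4 - 3*sqrt(2)*y^3 - 21*y^2 + 20*y + 63*sqrt(2)*y - 60*sqrt(2)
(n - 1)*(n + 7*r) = n^2 + 7*n*r - n - 7*r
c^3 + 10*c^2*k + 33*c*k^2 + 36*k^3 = (c + 3*k)^2*(c + 4*k)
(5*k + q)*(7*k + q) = 35*k^2 + 12*k*q + q^2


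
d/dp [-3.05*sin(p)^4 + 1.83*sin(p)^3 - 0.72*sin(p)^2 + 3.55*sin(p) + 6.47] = (-12.2*sin(p)^3 + 5.49*sin(p)^2 - 1.44*sin(p) + 3.55)*cos(p)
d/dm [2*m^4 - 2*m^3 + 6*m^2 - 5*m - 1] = 8*m^3 - 6*m^2 + 12*m - 5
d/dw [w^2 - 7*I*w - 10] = 2*w - 7*I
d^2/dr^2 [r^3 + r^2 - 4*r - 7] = 6*r + 2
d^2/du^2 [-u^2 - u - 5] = -2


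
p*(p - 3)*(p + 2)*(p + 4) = p^4 + 3*p^3 - 10*p^2 - 24*p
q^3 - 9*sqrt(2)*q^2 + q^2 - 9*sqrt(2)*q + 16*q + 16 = (q + 1)*(q - 8*sqrt(2))*(q - sqrt(2))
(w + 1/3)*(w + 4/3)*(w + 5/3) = w^3 + 10*w^2/3 + 29*w/9 + 20/27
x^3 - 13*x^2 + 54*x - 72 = (x - 6)*(x - 4)*(x - 3)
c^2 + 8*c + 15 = (c + 3)*(c + 5)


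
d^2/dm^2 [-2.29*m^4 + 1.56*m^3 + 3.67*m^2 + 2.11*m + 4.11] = -27.48*m^2 + 9.36*m + 7.34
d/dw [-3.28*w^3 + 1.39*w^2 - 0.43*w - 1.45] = -9.84*w^2 + 2.78*w - 0.43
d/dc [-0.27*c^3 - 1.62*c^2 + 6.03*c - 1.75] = -0.81*c^2 - 3.24*c + 6.03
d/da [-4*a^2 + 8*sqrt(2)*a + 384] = -8*a + 8*sqrt(2)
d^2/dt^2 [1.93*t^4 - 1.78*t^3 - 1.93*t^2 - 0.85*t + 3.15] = 23.16*t^2 - 10.68*t - 3.86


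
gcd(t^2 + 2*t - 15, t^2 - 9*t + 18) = t - 3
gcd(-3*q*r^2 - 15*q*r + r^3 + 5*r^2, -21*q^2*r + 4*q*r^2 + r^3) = 3*q*r - r^2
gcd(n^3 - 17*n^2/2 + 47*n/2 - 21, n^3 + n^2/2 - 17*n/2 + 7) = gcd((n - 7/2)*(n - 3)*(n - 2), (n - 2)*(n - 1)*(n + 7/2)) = n - 2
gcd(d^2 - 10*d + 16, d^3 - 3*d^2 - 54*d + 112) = d^2 - 10*d + 16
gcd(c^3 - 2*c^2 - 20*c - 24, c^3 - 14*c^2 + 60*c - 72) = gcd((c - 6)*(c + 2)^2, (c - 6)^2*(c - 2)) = c - 6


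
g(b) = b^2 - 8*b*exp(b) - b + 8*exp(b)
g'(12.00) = -15624436.98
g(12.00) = -14322289.64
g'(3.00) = -477.05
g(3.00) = -315.37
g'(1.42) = -45.16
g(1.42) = -13.30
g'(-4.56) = -9.74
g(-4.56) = 25.82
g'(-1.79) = -2.19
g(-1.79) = 8.72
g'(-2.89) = -5.50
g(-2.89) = 12.97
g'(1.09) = -24.76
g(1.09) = -2.04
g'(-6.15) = -13.20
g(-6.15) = 44.09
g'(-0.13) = -0.35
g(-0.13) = 8.08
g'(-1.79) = -2.19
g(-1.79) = 8.72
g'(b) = -8*b*exp(b) + 2*b - 1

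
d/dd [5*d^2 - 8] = 10*d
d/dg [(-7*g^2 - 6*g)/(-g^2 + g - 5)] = (-13*g^2 + 70*g + 30)/(g^4 - 2*g^3 + 11*g^2 - 10*g + 25)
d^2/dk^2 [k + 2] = 0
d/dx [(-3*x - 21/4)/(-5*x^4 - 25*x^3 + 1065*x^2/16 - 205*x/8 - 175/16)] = 24*(-96*x^4 - 544*x^3 - 414*x^2 + 1491*x - 217)/(5*(256*x^8 + 2560*x^7 - 416*x^6 - 31456*x^5 + 59609*x^4 - 29332*x^3 - 8186*x^2 + 5740*x + 1225))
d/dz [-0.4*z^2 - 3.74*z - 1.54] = -0.8*z - 3.74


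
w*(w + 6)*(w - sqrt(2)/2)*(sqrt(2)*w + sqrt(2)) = sqrt(2)*w^4 - w^3 + 7*sqrt(2)*w^3 - 7*w^2 + 6*sqrt(2)*w^2 - 6*w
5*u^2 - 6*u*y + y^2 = (-5*u + y)*(-u + y)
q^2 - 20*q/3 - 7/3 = (q - 7)*(q + 1/3)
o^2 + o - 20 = (o - 4)*(o + 5)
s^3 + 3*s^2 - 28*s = s*(s - 4)*(s + 7)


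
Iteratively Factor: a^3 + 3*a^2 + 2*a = (a)*(a^2 + 3*a + 2) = a*(a + 1)*(a + 2)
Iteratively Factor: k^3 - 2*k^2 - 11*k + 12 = (k + 3)*(k^2 - 5*k + 4) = (k - 1)*(k + 3)*(k - 4)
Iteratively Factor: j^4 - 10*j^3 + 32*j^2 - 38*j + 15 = (j - 5)*(j^3 - 5*j^2 + 7*j - 3) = (j - 5)*(j - 3)*(j^2 - 2*j + 1) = (j - 5)*(j - 3)*(j - 1)*(j - 1)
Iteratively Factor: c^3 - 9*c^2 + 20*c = (c - 5)*(c^2 - 4*c) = (c - 5)*(c - 4)*(c)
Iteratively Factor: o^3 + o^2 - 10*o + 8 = (o - 2)*(o^2 + 3*o - 4) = (o - 2)*(o + 4)*(o - 1)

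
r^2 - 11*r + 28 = (r - 7)*(r - 4)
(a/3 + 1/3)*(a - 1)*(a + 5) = a^3/3 + 5*a^2/3 - a/3 - 5/3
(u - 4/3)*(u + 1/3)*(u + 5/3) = u^3 + 2*u^2/3 - 19*u/9 - 20/27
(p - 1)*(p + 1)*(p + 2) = p^3 + 2*p^2 - p - 2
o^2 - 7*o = o*(o - 7)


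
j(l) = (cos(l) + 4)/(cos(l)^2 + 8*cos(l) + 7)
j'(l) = (2*sin(l)*cos(l) + 8*sin(l))*(cos(l) + 4)/(cos(l)^2 + 8*cos(l) + 7)^2 - sin(l)/(cos(l)^2 + 8*cos(l) + 7) = (cos(l)^2 + 8*cos(l) + 25)*sin(l)/(cos(l)^2 + 8*cos(l) + 7)^2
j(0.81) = 0.36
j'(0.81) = 0.13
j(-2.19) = 1.27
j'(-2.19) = -2.32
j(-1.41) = 0.50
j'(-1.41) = -0.38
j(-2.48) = 2.45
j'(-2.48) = -6.91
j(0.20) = 0.32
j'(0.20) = 0.03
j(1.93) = 0.85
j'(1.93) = 1.12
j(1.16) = 0.42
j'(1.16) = 0.24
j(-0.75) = 0.35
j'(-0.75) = -0.12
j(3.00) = 50.05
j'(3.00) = 704.54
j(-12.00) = 0.33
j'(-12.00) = 0.08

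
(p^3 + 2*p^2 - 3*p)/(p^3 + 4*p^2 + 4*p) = (p^2 + 2*p - 3)/(p^2 + 4*p + 4)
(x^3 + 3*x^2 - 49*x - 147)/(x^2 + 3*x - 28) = (x^2 - 4*x - 21)/(x - 4)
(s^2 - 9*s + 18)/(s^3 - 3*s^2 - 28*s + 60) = (s - 3)/(s^2 + 3*s - 10)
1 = 1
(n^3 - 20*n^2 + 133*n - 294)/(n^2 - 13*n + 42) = n - 7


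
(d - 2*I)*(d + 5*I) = d^2 + 3*I*d + 10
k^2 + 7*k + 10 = (k + 2)*(k + 5)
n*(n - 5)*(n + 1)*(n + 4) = n^4 - 21*n^2 - 20*n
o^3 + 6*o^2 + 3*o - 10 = (o - 1)*(o + 2)*(o + 5)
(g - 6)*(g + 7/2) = g^2 - 5*g/2 - 21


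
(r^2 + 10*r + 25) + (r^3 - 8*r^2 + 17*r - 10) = r^3 - 7*r^2 + 27*r + 15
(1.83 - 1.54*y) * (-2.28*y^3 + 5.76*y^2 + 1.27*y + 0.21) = 3.5112*y^4 - 13.0428*y^3 + 8.585*y^2 + 2.0007*y + 0.3843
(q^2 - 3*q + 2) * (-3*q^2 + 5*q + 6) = -3*q^4 + 14*q^3 - 15*q^2 - 8*q + 12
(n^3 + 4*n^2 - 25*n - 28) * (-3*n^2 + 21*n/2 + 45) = -3*n^5 - 3*n^4/2 + 162*n^3 + 3*n^2/2 - 1419*n - 1260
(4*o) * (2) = 8*o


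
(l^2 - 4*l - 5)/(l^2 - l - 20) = (l + 1)/(l + 4)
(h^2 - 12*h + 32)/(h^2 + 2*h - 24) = (h - 8)/(h + 6)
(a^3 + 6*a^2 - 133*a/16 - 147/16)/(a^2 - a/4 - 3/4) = (4*a^2 + 21*a - 49)/(4*(a - 1))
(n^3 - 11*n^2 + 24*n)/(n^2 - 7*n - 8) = n*(n - 3)/(n + 1)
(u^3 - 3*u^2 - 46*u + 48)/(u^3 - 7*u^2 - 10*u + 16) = (u + 6)/(u + 2)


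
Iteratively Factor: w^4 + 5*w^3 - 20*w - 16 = (w + 1)*(w^3 + 4*w^2 - 4*w - 16) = (w + 1)*(w + 4)*(w^2 - 4) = (w - 2)*(w + 1)*(w + 4)*(w + 2)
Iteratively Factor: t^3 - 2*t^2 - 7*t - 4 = (t + 1)*(t^2 - 3*t - 4) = (t + 1)^2*(t - 4)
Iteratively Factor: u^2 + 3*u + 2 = (u + 1)*(u + 2)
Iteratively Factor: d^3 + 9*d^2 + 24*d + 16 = (d + 4)*(d^2 + 5*d + 4) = (d + 1)*(d + 4)*(d + 4)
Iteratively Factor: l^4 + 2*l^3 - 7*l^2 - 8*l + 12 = (l - 1)*(l^3 + 3*l^2 - 4*l - 12) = (l - 1)*(l + 2)*(l^2 + l - 6) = (l - 2)*(l - 1)*(l + 2)*(l + 3)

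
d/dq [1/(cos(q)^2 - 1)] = 2*cos(q)/sin(q)^3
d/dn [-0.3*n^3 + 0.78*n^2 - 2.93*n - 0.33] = -0.9*n^2 + 1.56*n - 2.93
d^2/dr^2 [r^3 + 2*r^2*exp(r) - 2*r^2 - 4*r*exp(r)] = 2*r^2*exp(r) + 4*r*exp(r) + 6*r - 4*exp(r) - 4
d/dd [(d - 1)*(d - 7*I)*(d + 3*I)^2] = 4*d^3 - 3*d^2*(1 + I) + 2*d*(33 + I) - 33 + 63*I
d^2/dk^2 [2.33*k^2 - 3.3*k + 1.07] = 4.66000000000000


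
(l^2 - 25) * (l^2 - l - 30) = l^4 - l^3 - 55*l^2 + 25*l + 750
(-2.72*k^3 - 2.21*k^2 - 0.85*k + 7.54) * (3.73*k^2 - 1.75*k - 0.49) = -10.1456*k^5 - 3.4833*k^4 + 2.0298*k^3 + 30.6946*k^2 - 12.7785*k - 3.6946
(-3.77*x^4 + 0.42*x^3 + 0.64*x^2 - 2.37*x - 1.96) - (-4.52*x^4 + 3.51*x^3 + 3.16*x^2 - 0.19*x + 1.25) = 0.75*x^4 - 3.09*x^3 - 2.52*x^2 - 2.18*x - 3.21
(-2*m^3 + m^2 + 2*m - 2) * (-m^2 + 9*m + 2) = 2*m^5 - 19*m^4 + 3*m^3 + 22*m^2 - 14*m - 4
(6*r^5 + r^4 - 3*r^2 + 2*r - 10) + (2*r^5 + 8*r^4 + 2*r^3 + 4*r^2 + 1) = 8*r^5 + 9*r^4 + 2*r^3 + r^2 + 2*r - 9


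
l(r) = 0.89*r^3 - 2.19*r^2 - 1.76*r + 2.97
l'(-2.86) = 32.61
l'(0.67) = -3.50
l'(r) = 2.67*r^2 - 4.38*r - 1.76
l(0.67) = 1.08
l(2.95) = 1.57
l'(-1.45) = 10.20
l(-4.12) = -89.19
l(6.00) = 105.81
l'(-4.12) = 61.61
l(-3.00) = -35.49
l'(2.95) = 8.55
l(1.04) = -0.23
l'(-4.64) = 76.05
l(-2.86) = -30.73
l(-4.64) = -124.92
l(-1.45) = -1.80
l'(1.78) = -1.10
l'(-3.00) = 35.41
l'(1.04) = -3.43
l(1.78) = -2.08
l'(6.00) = 68.08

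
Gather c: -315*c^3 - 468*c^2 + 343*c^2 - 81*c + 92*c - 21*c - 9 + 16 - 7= -315*c^3 - 125*c^2 - 10*c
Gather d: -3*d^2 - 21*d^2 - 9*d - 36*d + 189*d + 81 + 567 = -24*d^2 + 144*d + 648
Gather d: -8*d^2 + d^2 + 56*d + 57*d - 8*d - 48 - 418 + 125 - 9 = -7*d^2 + 105*d - 350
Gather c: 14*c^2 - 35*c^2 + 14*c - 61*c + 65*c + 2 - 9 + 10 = -21*c^2 + 18*c + 3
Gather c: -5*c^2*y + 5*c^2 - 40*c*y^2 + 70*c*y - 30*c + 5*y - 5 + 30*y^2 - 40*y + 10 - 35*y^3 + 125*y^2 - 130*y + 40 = c^2*(5 - 5*y) + c*(-40*y^2 + 70*y - 30) - 35*y^3 + 155*y^2 - 165*y + 45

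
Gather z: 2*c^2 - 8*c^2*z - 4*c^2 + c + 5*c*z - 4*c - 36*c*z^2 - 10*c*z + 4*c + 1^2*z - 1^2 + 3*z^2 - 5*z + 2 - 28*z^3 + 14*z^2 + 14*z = -2*c^2 + c - 28*z^3 + z^2*(17 - 36*c) + z*(-8*c^2 - 5*c + 10) + 1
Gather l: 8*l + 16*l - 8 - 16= 24*l - 24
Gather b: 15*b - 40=15*b - 40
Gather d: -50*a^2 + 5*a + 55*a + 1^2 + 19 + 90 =-50*a^2 + 60*a + 110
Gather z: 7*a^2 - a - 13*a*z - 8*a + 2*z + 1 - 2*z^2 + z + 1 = 7*a^2 - 9*a - 2*z^2 + z*(3 - 13*a) + 2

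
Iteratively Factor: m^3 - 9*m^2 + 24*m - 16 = (m - 1)*(m^2 - 8*m + 16) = (m - 4)*(m - 1)*(m - 4)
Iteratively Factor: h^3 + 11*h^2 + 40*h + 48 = (h + 3)*(h^2 + 8*h + 16) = (h + 3)*(h + 4)*(h + 4)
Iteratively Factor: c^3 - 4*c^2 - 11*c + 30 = (c - 5)*(c^2 + c - 6) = (c - 5)*(c - 2)*(c + 3)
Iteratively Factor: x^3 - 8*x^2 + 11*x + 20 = (x - 5)*(x^2 - 3*x - 4) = (x - 5)*(x - 4)*(x + 1)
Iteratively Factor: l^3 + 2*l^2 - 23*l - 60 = (l + 4)*(l^2 - 2*l - 15) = (l + 3)*(l + 4)*(l - 5)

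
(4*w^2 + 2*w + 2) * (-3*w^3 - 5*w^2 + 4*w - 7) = -12*w^5 - 26*w^4 - 30*w^2 - 6*w - 14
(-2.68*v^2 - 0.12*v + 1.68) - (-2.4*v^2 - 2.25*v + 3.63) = -0.28*v^2 + 2.13*v - 1.95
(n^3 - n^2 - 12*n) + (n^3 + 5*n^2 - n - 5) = 2*n^3 + 4*n^2 - 13*n - 5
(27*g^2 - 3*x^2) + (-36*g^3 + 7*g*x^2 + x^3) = -36*g^3 + 27*g^2 + 7*g*x^2 + x^3 - 3*x^2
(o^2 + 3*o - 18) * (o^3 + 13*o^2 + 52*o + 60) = o^5 + 16*o^4 + 73*o^3 - 18*o^2 - 756*o - 1080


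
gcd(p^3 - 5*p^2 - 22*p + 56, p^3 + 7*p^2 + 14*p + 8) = p + 4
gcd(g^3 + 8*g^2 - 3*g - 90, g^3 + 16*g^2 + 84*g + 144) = g + 6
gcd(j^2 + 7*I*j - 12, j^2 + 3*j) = 1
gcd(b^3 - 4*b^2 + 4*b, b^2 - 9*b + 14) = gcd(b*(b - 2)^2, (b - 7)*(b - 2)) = b - 2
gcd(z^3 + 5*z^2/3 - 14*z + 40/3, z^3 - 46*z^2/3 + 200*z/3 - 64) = z - 4/3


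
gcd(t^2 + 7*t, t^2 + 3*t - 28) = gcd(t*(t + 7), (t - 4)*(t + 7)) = t + 7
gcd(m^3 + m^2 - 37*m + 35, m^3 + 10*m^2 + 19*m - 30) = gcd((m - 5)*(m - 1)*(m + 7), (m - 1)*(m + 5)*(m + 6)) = m - 1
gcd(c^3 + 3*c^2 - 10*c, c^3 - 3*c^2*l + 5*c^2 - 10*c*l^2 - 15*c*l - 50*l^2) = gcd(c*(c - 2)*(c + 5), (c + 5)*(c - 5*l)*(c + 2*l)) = c + 5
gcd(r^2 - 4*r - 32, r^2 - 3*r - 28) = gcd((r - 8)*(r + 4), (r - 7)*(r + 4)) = r + 4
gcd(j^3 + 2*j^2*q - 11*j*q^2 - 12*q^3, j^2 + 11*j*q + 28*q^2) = j + 4*q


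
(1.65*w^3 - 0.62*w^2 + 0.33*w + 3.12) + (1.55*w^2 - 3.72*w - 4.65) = 1.65*w^3 + 0.93*w^2 - 3.39*w - 1.53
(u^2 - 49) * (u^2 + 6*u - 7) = u^4 + 6*u^3 - 56*u^2 - 294*u + 343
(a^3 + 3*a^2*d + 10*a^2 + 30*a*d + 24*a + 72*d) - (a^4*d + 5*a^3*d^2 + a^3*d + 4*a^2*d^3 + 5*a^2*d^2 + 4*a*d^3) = -a^4*d - 5*a^3*d^2 - a^3*d + a^3 - 4*a^2*d^3 - 5*a^2*d^2 + 3*a^2*d + 10*a^2 - 4*a*d^3 + 30*a*d + 24*a + 72*d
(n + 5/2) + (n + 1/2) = 2*n + 3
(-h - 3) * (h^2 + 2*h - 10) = -h^3 - 5*h^2 + 4*h + 30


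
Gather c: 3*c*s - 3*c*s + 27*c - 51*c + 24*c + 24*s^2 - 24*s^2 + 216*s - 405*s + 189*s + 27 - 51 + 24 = 0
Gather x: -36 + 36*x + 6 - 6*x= 30*x - 30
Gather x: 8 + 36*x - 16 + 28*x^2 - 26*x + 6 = 28*x^2 + 10*x - 2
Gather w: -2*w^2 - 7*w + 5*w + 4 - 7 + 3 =-2*w^2 - 2*w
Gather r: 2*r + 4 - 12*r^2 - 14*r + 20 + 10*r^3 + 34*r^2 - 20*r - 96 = 10*r^3 + 22*r^2 - 32*r - 72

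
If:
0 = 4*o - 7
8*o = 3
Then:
No Solution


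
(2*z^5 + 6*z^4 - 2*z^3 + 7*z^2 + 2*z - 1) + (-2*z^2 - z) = 2*z^5 + 6*z^4 - 2*z^3 + 5*z^2 + z - 1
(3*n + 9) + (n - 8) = 4*n + 1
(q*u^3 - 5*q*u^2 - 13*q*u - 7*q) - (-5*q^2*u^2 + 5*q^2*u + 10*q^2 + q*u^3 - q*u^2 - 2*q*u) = 5*q^2*u^2 - 5*q^2*u - 10*q^2 - 4*q*u^2 - 11*q*u - 7*q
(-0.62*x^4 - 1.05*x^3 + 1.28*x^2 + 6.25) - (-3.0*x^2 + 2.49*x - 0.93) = -0.62*x^4 - 1.05*x^3 + 4.28*x^2 - 2.49*x + 7.18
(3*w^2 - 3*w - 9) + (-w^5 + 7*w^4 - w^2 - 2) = -w^5 + 7*w^4 + 2*w^2 - 3*w - 11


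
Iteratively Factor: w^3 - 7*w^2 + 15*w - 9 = (w - 1)*(w^2 - 6*w + 9) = (w - 3)*(w - 1)*(w - 3)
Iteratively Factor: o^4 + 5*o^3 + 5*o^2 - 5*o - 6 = (o + 3)*(o^3 + 2*o^2 - o - 2) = (o + 1)*(o + 3)*(o^2 + o - 2) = (o - 1)*(o + 1)*(o + 3)*(o + 2)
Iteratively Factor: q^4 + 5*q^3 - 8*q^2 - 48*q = (q)*(q^3 + 5*q^2 - 8*q - 48) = q*(q - 3)*(q^2 + 8*q + 16) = q*(q - 3)*(q + 4)*(q + 4)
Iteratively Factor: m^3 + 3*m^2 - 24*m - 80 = (m - 5)*(m^2 + 8*m + 16) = (m - 5)*(m + 4)*(m + 4)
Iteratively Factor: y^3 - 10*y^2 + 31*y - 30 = (y - 2)*(y^2 - 8*y + 15) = (y - 5)*(y - 2)*(y - 3)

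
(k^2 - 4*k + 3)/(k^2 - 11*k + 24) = (k - 1)/(k - 8)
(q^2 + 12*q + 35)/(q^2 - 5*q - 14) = (q^2 + 12*q + 35)/(q^2 - 5*q - 14)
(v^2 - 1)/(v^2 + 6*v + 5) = (v - 1)/(v + 5)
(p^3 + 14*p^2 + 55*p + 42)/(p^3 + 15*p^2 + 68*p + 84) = (p + 1)/(p + 2)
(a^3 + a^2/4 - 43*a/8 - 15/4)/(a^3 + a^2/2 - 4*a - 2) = (8*a^2 - 14*a - 15)/(4*(2*a^2 - 3*a - 2))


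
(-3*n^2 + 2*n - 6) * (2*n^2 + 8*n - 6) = -6*n^4 - 20*n^3 + 22*n^2 - 60*n + 36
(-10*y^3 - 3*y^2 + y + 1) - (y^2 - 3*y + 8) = -10*y^3 - 4*y^2 + 4*y - 7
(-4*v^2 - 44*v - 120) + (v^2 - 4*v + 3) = -3*v^2 - 48*v - 117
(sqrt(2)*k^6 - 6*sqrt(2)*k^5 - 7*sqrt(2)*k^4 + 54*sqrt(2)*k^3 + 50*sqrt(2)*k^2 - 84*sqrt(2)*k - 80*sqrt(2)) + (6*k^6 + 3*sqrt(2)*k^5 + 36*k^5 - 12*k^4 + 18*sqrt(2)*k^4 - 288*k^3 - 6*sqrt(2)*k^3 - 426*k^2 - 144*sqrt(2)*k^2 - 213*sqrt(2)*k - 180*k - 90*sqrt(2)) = sqrt(2)*k^6 + 6*k^6 - 3*sqrt(2)*k^5 + 36*k^5 - 12*k^4 + 11*sqrt(2)*k^4 - 288*k^3 + 48*sqrt(2)*k^3 - 426*k^2 - 94*sqrt(2)*k^2 - 297*sqrt(2)*k - 180*k - 170*sqrt(2)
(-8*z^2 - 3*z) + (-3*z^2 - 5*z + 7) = -11*z^2 - 8*z + 7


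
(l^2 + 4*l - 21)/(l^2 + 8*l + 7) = (l - 3)/(l + 1)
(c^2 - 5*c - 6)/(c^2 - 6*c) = (c + 1)/c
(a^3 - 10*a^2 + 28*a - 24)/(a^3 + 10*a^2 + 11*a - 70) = (a^2 - 8*a + 12)/(a^2 + 12*a + 35)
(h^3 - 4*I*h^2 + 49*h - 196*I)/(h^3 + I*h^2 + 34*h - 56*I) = (h - 7*I)/(h - 2*I)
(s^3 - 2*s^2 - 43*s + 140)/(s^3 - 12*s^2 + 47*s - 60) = (s + 7)/(s - 3)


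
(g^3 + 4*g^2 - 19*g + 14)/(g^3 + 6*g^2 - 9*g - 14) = (g - 1)/(g + 1)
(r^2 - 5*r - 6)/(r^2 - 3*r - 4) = (r - 6)/(r - 4)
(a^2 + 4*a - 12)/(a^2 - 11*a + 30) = (a^2 + 4*a - 12)/(a^2 - 11*a + 30)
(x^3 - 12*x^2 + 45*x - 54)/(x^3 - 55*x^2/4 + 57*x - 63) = 4*(x^2 - 6*x + 9)/(4*x^2 - 31*x + 42)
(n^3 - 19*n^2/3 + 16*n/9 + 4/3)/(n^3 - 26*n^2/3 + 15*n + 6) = (n - 2/3)/(n - 3)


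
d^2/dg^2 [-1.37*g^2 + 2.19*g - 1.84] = -2.74000000000000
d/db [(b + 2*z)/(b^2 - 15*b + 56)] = (b^2 - 15*b - (b + 2*z)*(2*b - 15) + 56)/(b^2 - 15*b + 56)^2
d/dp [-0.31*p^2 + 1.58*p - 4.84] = 1.58 - 0.62*p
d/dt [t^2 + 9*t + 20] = 2*t + 9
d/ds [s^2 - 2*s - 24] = 2*s - 2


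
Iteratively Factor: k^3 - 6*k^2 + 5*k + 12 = (k + 1)*(k^2 - 7*k + 12) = (k - 4)*(k + 1)*(k - 3)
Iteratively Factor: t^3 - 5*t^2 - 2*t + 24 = (t - 4)*(t^2 - t - 6) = (t - 4)*(t - 3)*(t + 2)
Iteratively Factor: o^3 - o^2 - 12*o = (o - 4)*(o^2 + 3*o) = o*(o - 4)*(o + 3)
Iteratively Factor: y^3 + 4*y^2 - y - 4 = (y + 1)*(y^2 + 3*y - 4) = (y + 1)*(y + 4)*(y - 1)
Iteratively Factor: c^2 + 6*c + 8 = (c + 4)*(c + 2)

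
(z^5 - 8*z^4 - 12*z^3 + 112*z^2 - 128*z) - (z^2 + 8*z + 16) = z^5 - 8*z^4 - 12*z^3 + 111*z^2 - 136*z - 16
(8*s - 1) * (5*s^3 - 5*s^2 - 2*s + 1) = 40*s^4 - 45*s^3 - 11*s^2 + 10*s - 1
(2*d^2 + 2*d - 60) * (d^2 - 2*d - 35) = 2*d^4 - 2*d^3 - 134*d^2 + 50*d + 2100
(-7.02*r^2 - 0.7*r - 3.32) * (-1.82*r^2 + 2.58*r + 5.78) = 12.7764*r^4 - 16.8376*r^3 - 36.3392*r^2 - 12.6116*r - 19.1896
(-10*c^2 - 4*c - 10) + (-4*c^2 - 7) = -14*c^2 - 4*c - 17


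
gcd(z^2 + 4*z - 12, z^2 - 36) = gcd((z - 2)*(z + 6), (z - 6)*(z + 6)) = z + 6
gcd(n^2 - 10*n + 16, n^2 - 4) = n - 2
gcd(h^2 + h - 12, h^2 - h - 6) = h - 3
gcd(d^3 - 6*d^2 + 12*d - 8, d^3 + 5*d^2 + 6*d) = 1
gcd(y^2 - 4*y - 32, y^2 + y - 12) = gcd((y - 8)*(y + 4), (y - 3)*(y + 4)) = y + 4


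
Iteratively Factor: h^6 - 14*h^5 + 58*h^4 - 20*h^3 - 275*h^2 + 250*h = (h - 1)*(h^5 - 13*h^4 + 45*h^3 + 25*h^2 - 250*h) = (h - 5)*(h - 1)*(h^4 - 8*h^3 + 5*h^2 + 50*h) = h*(h - 5)*(h - 1)*(h^3 - 8*h^2 + 5*h + 50) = h*(h - 5)^2*(h - 1)*(h^2 - 3*h - 10) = h*(h - 5)^2*(h - 1)*(h + 2)*(h - 5)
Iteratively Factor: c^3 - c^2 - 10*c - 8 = (c + 2)*(c^2 - 3*c - 4) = (c - 4)*(c + 2)*(c + 1)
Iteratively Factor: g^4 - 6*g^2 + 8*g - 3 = (g - 1)*(g^3 + g^2 - 5*g + 3) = (g - 1)^2*(g^2 + 2*g - 3) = (g - 1)^3*(g + 3)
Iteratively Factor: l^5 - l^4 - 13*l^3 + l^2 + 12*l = (l + 1)*(l^4 - 2*l^3 - 11*l^2 + 12*l) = (l - 1)*(l + 1)*(l^3 - l^2 - 12*l) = (l - 4)*(l - 1)*(l + 1)*(l^2 + 3*l) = (l - 4)*(l - 1)*(l + 1)*(l + 3)*(l)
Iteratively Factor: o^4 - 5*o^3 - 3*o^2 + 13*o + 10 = (o + 1)*(o^3 - 6*o^2 + 3*o + 10) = (o - 2)*(o + 1)*(o^2 - 4*o - 5) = (o - 5)*(o - 2)*(o + 1)*(o + 1)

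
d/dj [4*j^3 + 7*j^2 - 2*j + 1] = 12*j^2 + 14*j - 2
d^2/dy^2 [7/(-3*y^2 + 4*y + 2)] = 14*(-9*y^2 + 12*y + 4*(3*y - 2)^2 + 6)/(-3*y^2 + 4*y + 2)^3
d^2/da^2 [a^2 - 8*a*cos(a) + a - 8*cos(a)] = 8*a*cos(a) + 16*sin(a) + 8*cos(a) + 2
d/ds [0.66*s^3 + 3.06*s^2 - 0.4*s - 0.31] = 1.98*s^2 + 6.12*s - 0.4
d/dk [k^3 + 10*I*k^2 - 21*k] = 3*k^2 + 20*I*k - 21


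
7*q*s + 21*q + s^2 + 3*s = (7*q + s)*(s + 3)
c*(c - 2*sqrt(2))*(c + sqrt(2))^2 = c^4 - 6*c^2 - 4*sqrt(2)*c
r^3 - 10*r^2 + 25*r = r*(r - 5)^2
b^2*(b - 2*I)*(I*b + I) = I*b^4 + 2*b^3 + I*b^3 + 2*b^2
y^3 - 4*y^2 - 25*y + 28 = (y - 7)*(y - 1)*(y + 4)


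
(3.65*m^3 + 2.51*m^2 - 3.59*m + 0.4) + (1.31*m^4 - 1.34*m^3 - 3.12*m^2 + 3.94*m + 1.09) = 1.31*m^4 + 2.31*m^3 - 0.61*m^2 + 0.35*m + 1.49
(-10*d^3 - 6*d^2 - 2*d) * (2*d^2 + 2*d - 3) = -20*d^5 - 32*d^4 + 14*d^3 + 14*d^2 + 6*d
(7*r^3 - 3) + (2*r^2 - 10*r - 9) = 7*r^3 + 2*r^2 - 10*r - 12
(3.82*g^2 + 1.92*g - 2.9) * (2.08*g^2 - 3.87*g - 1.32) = 7.9456*g^4 - 10.7898*g^3 - 18.5048*g^2 + 8.6886*g + 3.828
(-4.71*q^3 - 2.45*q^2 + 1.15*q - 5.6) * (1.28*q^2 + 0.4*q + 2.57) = -6.0288*q^5 - 5.02*q^4 - 11.6127*q^3 - 13.0045*q^2 + 0.7155*q - 14.392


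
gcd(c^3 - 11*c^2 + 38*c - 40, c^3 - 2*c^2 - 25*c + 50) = c^2 - 7*c + 10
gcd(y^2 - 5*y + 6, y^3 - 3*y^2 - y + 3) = y - 3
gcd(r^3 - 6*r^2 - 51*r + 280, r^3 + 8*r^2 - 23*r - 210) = r^2 + 2*r - 35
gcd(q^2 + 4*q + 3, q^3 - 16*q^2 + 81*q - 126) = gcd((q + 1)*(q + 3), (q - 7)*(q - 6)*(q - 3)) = 1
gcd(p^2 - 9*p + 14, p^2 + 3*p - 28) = 1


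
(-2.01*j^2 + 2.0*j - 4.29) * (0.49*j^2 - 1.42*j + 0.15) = -0.9849*j^4 + 3.8342*j^3 - 5.2436*j^2 + 6.3918*j - 0.6435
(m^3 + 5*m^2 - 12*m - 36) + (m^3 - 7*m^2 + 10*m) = 2*m^3 - 2*m^2 - 2*m - 36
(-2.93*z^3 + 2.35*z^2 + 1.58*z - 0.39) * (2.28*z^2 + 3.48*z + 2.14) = -6.6804*z^5 - 4.8384*z^4 + 5.5102*z^3 + 9.6382*z^2 + 2.024*z - 0.8346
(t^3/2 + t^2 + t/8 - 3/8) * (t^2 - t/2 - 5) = t^5/2 + 3*t^4/4 - 23*t^3/8 - 87*t^2/16 - 7*t/16 + 15/8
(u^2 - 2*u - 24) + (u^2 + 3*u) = 2*u^2 + u - 24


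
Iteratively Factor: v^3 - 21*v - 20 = (v - 5)*(v^2 + 5*v + 4) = (v - 5)*(v + 1)*(v + 4)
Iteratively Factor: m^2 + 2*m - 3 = (m - 1)*(m + 3)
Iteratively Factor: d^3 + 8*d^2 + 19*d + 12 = (d + 4)*(d^2 + 4*d + 3) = (d + 1)*(d + 4)*(d + 3)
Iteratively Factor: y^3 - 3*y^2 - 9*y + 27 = (y - 3)*(y^2 - 9) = (y - 3)^2*(y + 3)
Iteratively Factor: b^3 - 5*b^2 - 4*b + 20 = (b - 5)*(b^2 - 4) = (b - 5)*(b - 2)*(b + 2)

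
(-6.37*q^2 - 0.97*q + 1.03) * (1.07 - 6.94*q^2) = 44.2078*q^4 + 6.7318*q^3 - 13.9641*q^2 - 1.0379*q + 1.1021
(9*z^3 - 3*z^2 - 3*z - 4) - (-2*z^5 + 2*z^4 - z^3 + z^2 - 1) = 2*z^5 - 2*z^4 + 10*z^3 - 4*z^2 - 3*z - 3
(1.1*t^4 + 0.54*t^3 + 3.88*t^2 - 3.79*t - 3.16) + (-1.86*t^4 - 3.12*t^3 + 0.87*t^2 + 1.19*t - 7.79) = -0.76*t^4 - 2.58*t^3 + 4.75*t^2 - 2.6*t - 10.95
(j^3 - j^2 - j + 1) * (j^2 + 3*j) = j^5 + 2*j^4 - 4*j^3 - 2*j^2 + 3*j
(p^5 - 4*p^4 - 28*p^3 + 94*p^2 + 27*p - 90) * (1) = p^5 - 4*p^4 - 28*p^3 + 94*p^2 + 27*p - 90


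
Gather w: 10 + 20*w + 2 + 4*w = 24*w + 12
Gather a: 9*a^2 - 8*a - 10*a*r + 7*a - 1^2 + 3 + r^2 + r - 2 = 9*a^2 + a*(-10*r - 1) + r^2 + r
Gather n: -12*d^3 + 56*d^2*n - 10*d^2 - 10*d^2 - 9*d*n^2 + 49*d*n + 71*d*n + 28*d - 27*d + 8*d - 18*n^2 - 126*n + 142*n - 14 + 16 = -12*d^3 - 20*d^2 + 9*d + n^2*(-9*d - 18) + n*(56*d^2 + 120*d + 16) + 2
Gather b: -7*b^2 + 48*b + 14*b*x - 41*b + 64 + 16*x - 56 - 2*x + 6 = -7*b^2 + b*(14*x + 7) + 14*x + 14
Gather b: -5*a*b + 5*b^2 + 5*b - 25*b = 5*b^2 + b*(-5*a - 20)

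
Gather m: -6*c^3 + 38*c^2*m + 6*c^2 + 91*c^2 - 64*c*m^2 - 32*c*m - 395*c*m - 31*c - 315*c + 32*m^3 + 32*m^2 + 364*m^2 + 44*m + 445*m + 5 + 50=-6*c^3 + 97*c^2 - 346*c + 32*m^3 + m^2*(396 - 64*c) + m*(38*c^2 - 427*c + 489) + 55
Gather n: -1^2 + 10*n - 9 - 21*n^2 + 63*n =-21*n^2 + 73*n - 10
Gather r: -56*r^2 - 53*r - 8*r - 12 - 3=-56*r^2 - 61*r - 15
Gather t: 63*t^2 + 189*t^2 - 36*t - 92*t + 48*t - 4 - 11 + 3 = 252*t^2 - 80*t - 12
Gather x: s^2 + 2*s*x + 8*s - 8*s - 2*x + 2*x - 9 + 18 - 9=s^2 + 2*s*x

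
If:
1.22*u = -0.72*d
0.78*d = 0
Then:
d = 0.00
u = 0.00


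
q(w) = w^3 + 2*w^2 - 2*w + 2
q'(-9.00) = 205.00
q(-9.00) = -547.00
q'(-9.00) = 205.00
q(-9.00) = -547.00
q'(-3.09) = 14.28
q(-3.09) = -2.23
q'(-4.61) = 43.32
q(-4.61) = -44.25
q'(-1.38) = -1.81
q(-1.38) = 5.94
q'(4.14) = 65.98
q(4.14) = 98.96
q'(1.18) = 6.90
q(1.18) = 4.07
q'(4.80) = 86.32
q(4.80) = 149.07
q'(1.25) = 7.69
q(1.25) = 4.58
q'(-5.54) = 67.91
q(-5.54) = -95.57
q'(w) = 3*w^2 + 4*w - 2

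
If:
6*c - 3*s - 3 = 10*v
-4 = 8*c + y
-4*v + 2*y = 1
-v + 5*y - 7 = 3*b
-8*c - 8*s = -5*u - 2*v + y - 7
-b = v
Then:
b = -3/8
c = -21/32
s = -57/16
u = -161/20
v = 3/8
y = 5/4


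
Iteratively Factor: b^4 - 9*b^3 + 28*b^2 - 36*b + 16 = (b - 2)*(b^3 - 7*b^2 + 14*b - 8) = (b - 2)^2*(b^2 - 5*b + 4) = (b - 2)^2*(b - 1)*(b - 4)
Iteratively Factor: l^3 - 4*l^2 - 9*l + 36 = (l + 3)*(l^2 - 7*l + 12) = (l - 3)*(l + 3)*(l - 4)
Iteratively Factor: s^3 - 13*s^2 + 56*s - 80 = (s - 4)*(s^2 - 9*s + 20) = (s - 5)*(s - 4)*(s - 4)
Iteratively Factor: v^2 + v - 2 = (v - 1)*(v + 2)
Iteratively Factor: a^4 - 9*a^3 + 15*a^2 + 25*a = (a - 5)*(a^3 - 4*a^2 - 5*a) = (a - 5)*(a + 1)*(a^2 - 5*a) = a*(a - 5)*(a + 1)*(a - 5)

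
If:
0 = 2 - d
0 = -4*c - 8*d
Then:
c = -4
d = 2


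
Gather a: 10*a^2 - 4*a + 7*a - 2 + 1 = 10*a^2 + 3*a - 1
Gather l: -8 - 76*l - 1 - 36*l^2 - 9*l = -36*l^2 - 85*l - 9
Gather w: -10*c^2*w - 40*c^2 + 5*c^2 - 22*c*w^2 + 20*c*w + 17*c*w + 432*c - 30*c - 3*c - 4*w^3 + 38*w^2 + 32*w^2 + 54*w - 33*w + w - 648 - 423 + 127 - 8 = -35*c^2 + 399*c - 4*w^3 + w^2*(70 - 22*c) + w*(-10*c^2 + 37*c + 22) - 952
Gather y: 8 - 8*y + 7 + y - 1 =14 - 7*y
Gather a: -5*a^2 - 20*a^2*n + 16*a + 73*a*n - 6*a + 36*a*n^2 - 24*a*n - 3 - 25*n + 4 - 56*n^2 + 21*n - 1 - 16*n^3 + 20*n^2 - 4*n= a^2*(-20*n - 5) + a*(36*n^2 + 49*n + 10) - 16*n^3 - 36*n^2 - 8*n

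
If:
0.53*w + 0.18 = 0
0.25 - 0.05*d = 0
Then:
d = 5.00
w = -0.34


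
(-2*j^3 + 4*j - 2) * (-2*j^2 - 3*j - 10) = 4*j^5 + 6*j^4 + 12*j^3 - 8*j^2 - 34*j + 20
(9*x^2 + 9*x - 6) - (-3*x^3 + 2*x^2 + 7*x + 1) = 3*x^3 + 7*x^2 + 2*x - 7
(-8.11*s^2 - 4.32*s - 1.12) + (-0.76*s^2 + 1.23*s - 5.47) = -8.87*s^2 - 3.09*s - 6.59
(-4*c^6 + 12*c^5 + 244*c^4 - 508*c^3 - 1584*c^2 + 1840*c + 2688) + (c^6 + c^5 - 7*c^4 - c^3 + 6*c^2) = -3*c^6 + 13*c^5 + 237*c^4 - 509*c^3 - 1578*c^2 + 1840*c + 2688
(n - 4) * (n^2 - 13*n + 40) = n^3 - 17*n^2 + 92*n - 160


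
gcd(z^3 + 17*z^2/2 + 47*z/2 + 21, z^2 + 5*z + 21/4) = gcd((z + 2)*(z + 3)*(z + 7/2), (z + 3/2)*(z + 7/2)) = z + 7/2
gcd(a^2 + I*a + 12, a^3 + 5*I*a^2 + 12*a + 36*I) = a - 3*I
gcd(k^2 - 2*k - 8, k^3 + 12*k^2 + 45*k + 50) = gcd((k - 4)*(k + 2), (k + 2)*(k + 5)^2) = k + 2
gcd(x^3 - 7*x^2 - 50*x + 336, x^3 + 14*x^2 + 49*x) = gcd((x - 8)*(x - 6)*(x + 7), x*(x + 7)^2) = x + 7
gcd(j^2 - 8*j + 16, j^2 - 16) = j - 4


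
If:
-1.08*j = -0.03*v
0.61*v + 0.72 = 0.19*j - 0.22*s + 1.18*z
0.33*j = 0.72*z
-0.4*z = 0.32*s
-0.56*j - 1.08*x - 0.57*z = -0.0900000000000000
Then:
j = -0.03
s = 0.02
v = -1.23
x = 0.11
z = -0.02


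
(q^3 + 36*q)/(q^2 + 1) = q*(q^2 + 36)/(q^2 + 1)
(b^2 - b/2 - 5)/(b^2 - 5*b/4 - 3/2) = 2*(-2*b^2 + b + 10)/(-4*b^2 + 5*b + 6)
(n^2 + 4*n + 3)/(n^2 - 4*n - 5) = (n + 3)/(n - 5)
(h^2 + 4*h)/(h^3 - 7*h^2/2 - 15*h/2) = 2*(h + 4)/(2*h^2 - 7*h - 15)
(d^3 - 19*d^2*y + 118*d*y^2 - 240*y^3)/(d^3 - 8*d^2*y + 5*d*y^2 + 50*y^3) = (-d^2 + 14*d*y - 48*y^2)/(-d^2 + 3*d*y + 10*y^2)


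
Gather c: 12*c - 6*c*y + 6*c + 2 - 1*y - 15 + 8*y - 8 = c*(18 - 6*y) + 7*y - 21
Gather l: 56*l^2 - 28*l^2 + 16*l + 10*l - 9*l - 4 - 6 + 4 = 28*l^2 + 17*l - 6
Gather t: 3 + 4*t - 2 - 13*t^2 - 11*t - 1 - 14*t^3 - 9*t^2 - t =-14*t^3 - 22*t^2 - 8*t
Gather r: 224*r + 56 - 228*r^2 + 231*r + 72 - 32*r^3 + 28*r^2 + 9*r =-32*r^3 - 200*r^2 + 464*r + 128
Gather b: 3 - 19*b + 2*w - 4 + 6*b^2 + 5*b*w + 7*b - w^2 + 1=6*b^2 + b*(5*w - 12) - w^2 + 2*w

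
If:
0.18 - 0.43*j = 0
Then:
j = 0.42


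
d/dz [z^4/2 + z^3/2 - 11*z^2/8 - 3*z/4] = 2*z^3 + 3*z^2/2 - 11*z/4 - 3/4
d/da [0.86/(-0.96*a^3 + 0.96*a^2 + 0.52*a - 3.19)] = (2.4768*a^2 - 1.6512*a - 0.4472)/(0.96*a^3 - 0.96*a^2 - 0.52*a + 3.19)^2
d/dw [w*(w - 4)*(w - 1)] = 3*w^2 - 10*w + 4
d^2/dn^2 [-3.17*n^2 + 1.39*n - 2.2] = -6.34000000000000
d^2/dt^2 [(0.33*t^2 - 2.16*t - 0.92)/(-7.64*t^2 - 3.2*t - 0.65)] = (268.292352*t^3 + 332.032872*t^2 + 70.5936*t + 0.439710000000002)/(445.943744*t^6 + 560.34816*t^5 + 348.52152*t^4 + 128.1152*t^3 + 29.6517*t^2 + 4.056*t + 0.274625)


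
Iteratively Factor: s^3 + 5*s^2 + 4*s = (s + 1)*(s^2 + 4*s) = s*(s + 1)*(s + 4)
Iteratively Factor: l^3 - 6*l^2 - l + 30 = (l - 5)*(l^2 - l - 6) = (l - 5)*(l + 2)*(l - 3)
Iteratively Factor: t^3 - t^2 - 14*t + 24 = (t - 3)*(t^2 + 2*t - 8) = (t - 3)*(t - 2)*(t + 4)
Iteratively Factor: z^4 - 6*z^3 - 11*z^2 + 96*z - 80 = (z - 4)*(z^3 - 2*z^2 - 19*z + 20) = (z - 4)*(z - 1)*(z^2 - z - 20) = (z - 5)*(z - 4)*(z - 1)*(z + 4)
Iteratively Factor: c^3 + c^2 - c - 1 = (c - 1)*(c^2 + 2*c + 1) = (c - 1)*(c + 1)*(c + 1)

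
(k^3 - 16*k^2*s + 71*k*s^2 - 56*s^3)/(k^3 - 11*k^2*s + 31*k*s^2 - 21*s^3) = (-k + 8*s)/(-k + 3*s)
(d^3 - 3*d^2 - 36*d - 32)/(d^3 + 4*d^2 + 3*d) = (d^2 - 4*d - 32)/(d*(d + 3))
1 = 1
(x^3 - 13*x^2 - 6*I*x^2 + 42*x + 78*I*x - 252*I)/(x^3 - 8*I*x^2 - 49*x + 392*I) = (x^2 - 6*x*(1 + I) + 36*I)/(x^2 + x*(7 - 8*I) - 56*I)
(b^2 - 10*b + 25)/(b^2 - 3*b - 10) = (b - 5)/(b + 2)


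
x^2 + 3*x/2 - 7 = (x - 2)*(x + 7/2)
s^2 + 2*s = s*(s + 2)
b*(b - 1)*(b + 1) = b^3 - b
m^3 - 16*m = m*(m - 4)*(m + 4)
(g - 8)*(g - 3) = g^2 - 11*g + 24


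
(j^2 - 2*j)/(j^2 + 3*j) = (j - 2)/(j + 3)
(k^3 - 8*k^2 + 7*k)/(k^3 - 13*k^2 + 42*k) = (k - 1)/(k - 6)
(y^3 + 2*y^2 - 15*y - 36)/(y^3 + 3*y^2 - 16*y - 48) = (y + 3)/(y + 4)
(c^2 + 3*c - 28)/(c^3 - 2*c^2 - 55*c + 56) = (c - 4)/(c^2 - 9*c + 8)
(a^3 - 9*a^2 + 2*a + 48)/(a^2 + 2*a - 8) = (a^3 - 9*a^2 + 2*a + 48)/(a^2 + 2*a - 8)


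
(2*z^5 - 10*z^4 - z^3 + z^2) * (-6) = -12*z^5 + 60*z^4 + 6*z^3 - 6*z^2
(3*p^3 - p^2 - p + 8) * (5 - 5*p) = -15*p^4 + 20*p^3 - 45*p + 40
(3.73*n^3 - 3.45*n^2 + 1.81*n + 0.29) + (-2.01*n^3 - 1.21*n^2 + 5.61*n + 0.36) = 1.72*n^3 - 4.66*n^2 + 7.42*n + 0.65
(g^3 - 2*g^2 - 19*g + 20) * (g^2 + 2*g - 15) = g^5 - 38*g^3 + 12*g^2 + 325*g - 300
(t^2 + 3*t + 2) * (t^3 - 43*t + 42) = t^5 + 3*t^4 - 41*t^3 - 87*t^2 + 40*t + 84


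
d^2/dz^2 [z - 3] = 0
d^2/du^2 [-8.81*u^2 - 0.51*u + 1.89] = -17.6200000000000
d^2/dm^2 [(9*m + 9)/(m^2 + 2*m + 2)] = 18*(3*(-m - 1)*(m^2 + 2*m + 2) + 4*(m + 1)^3)/(m^2 + 2*m + 2)^3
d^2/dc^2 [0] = 0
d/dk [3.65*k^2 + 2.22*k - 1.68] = 7.3*k + 2.22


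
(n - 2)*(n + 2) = n^2 - 4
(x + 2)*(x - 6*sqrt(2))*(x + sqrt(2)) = x^3 - 5*sqrt(2)*x^2 + 2*x^2 - 10*sqrt(2)*x - 12*x - 24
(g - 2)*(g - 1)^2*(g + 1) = g^4 - 3*g^3 + g^2 + 3*g - 2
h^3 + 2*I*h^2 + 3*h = h*(h - I)*(h + 3*I)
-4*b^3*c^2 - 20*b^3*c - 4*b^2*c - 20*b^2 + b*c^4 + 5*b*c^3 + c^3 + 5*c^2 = (-2*b + c)*(2*b + c)*(c + 5)*(b*c + 1)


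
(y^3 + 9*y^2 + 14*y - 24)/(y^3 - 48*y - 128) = (y^2 + 5*y - 6)/(y^2 - 4*y - 32)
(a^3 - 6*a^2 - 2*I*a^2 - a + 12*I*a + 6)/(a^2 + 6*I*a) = (a^3 - 2*a^2*(3 + I) + a*(-1 + 12*I) + 6)/(a*(a + 6*I))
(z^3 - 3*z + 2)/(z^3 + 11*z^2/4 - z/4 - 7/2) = 4*(z - 1)/(4*z + 7)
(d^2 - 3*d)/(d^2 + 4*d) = (d - 3)/(d + 4)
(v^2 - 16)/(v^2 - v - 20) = (v - 4)/(v - 5)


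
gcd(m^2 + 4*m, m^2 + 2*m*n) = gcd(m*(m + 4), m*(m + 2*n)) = m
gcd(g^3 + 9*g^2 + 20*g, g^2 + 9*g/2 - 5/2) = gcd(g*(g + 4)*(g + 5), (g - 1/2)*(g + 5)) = g + 5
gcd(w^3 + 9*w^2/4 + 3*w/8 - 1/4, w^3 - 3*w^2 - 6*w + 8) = w + 2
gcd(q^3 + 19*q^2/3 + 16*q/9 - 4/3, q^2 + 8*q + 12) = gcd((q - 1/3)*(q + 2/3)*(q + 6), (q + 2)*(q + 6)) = q + 6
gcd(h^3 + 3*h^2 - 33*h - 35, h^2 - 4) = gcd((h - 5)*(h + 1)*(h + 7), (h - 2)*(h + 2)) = 1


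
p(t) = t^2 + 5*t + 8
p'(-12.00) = -19.00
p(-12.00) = 92.00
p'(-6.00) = -7.00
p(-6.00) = 14.00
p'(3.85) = 12.70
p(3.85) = 42.07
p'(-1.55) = 1.90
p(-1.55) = 2.65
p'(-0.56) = 3.88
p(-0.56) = 5.51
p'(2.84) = 10.68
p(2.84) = 30.27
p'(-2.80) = -0.60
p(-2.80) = 1.84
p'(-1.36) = 2.28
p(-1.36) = 3.05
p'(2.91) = 10.82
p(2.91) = 31.02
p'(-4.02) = -3.04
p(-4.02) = 4.06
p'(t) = 2*t + 5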